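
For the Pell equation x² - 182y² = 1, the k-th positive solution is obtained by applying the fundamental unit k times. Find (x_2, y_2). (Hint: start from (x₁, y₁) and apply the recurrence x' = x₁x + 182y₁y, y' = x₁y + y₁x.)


Step 1: Find the fundamental solution (x₁, y₁) of x² - 182y² = 1.
  Expand √182 as a continued fraction. a₀ = ⌊√182⌋ = 13; iterate m_{k+1} = d_k·a_k − m_k, d_{k+1} = (182 − m_{k+1}²)/d_k, a_{k+1} = ⌊(a₀ + m_{k+1})/d_{k+1}⌋ (starting m₀ = 0, d₀ = 1), with convergents p_k = a_k·p_{k-1} + p_{k-2}, q_k = a_k·q_{k-1} + q_{k-2} (p₋₁ = 1, q₋₁ = 0):
  k = 0: a₀ = 13; p₀/q₀ = 13/1; p₀² − 182·q₀² = 169 − 182 = -13.
  k = 1: m = 13, d = 13, a = ⌊(13 + 13)/13⌋ = 2; p/q = (2·13 + 1)/(2·1 + 0) = 27/2; p² − 182·q² = 729 − 728 = 1.
  The first convergent with p² − 182·q² = 1 gives the fundamental solution (x₁, y₁) = (27, 2).
Step 2: Apply the recurrence (x_{n+1}, y_{n+1}) = (x₁x_n + 182y₁y_n, x₁y_n + y₁x_n) repeatedly.
  From (x_1, y_1) = (27, 2): x_2 = 27·27 + 182·2·2 = 1457; y_2 = 27·2 + 2·27 = 108.
Step 3: Verify x_2² - 182·y_2² = 2122849 - 2122848 = 1 (should be 1). ✓

(x_1, y_1) = (27, 2); (x_2, y_2) = (1457, 108).


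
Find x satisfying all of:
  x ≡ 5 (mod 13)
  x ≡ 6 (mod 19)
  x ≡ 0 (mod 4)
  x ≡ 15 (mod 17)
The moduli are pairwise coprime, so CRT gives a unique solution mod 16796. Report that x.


Product of moduli M = 13 · 19 · 4 · 17 = 16796.
Merge one congruence at a time:
  Start: x ≡ 5 (mod 13).
  Combine with x ≡ 6 (mod 19); new modulus lcm = 247.
    Write x = 5 + 13·t and substitute into x ≡ 6 (mod 19): 13·t ≡ 6 − 5 = 1 (mod 19).
    The inverse of 13 mod 19 is 3 (since 13·3 = 39 = 2·19 + 1), so t ≡ 3·1 = 3 ≡ 3 (mod 19).
    Then x = 5 + 13·3 = 44, valid modulo lcm(13, 19) = 247: x ≡ 44 (mod 247).
  Combine with x ≡ 0 (mod 4); new modulus lcm = 988.
    Write x = 44 + 247·t and substitute into x ≡ 0 (mod 4): 247·t ≡ 0 − 44 = -44 (mod 4).
    Reduce coefficients mod 4: 3·t ≡ 0 (mod 4).
    The inverse of 3 mod 4 is 3 (since 3·3 = 9 = 2·4 + 1), so t ≡ 3·0 = 0 ≡ 0 (mod 4).
    Then x = 44 + 247·0 = 44, valid modulo lcm(247, 4) = 988: x ≡ 44 (mod 988).
  Combine with x ≡ 15 (mod 17); new modulus lcm = 16796.
    Write x = 44 + 988·t and substitute into x ≡ 15 (mod 17): 988·t ≡ 15 − 44 = -29 (mod 17).
    Reduce coefficients mod 17: 2·t ≡ 5 (mod 17).
    The inverse of 2 mod 17 is 9 (since 2·9 = 18 = 1·17 + 1), so t ≡ 9·5 = 45 ≡ 11 (mod 17).
    Then x = 44 + 988·11 = 10912, valid modulo lcm(988, 17) = 16796: x ≡ 10912 (mod 16796).
Verify against each original: 10912 mod 13 = 5, 10912 mod 19 = 6, 10912 mod 4 = 0, 10912 mod 17 = 15.

x ≡ 10912 (mod 16796).


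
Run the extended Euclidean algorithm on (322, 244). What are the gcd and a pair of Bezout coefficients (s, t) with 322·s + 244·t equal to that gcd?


Euclidean algorithm on (322, 244) — divide until remainder is 0:
  322 = 1 · 244 + 78
  244 = 3 · 78 + 10
  78 = 7 · 10 + 8
  10 = 1 · 8 + 2
  8 = 4 · 2 + 0
gcd(322, 244) = 2.
Track Bezout coefficients alongside the remainders: start with r₀ = 322 = a·1 + b·0 (s = 1, t = 0) and r₁ = 244 = a·0 + b·1 (s = 0, t = 1); each new remainder r_{k+1} = r_{k-1} − q_k·r_k inherits s_{k+1} = s_{k-1} − q_k·s_k, t_{k+1} = t_{k-1} − q_k·t_k, so r_k = a·s_k + b·t_k at every step:
  q = 1: r = 78, s = 1 − 1·0 = 1, t = 0 − 1·1 = -1  (check: 322·1 + 244·(-1) = 78)
  q = 3: r = 10, s = 0 − 3·1 = -3, t = 1 − 3·(-1) = 4  (check: 322·(-3) + 244·4 = 10)
  q = 7: r = 8, s = 1 − 7·(-3) = 22, t = -1 − 7·4 = -29  (check: 322·22 + 244·(-29) = 8)
  q = 1: r = 2, s = -3 − 1·22 = -25, t = 4 − 1·(-29) = 33  (check: 322·(-25) + 244·33 = 2)
The row with r = 2 (the gcd) gives the Bezout coefficients s = -25, t = 33.
Result: 322 · (-25) + 244 · (33) = 2.

gcd(322, 244) = 2; s = -25, t = 33 (check: 322·(-25) + 244·33 = 2).


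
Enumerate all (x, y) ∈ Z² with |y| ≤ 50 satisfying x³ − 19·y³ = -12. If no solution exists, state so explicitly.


The equation is x³ - 19y³ = -12. For fixed y, x³ = 19·y³ − 12, so a solution requires the RHS to be a perfect cube.
Strategy: iterate y from -50 to 50, compute RHS = 19·y³ − 12, and check whether it is a (positive or negative) perfect cube.
Check small values of y:
  y = 0: RHS = -12 is not a perfect cube.
  y = 1: RHS = 7 is not a perfect cube.
  y = -1: RHS = -31 is not a perfect cube.
  y = 2: RHS = 140 is not a perfect cube.
  y = -2: RHS = -164 is not a perfect cube.
  y = 3: RHS = 501 is not a perfect cube.
  y = -3: RHS = -525 is not a perfect cube.
Continuing the search up to |y| = 50 finds no solutions either.
No (x, y) in the scanned range satisfies the equation.

No integer solutions with |y| ≤ 50.


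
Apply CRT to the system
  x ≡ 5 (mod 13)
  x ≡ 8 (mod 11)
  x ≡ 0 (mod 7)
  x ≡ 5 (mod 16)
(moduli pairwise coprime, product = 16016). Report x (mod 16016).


Product of moduli M = 13 · 11 · 7 · 16 = 16016.
Merge one congruence at a time:
  Start: x ≡ 5 (mod 13).
  Combine with x ≡ 8 (mod 11); new modulus lcm = 143.
    Write x = 5 + 13·t and substitute into x ≡ 8 (mod 11): 13·t ≡ 8 − 5 = 3 (mod 11).
    Reduce coefficients mod 11: 2·t ≡ 3 (mod 11).
    The inverse of 2 mod 11 is 6 (since 2·6 = 12 = 1·11 + 1), so t ≡ 6·3 = 18 ≡ 7 (mod 11).
    Then x = 5 + 13·7 = 96, valid modulo lcm(13, 11) = 143: x ≡ 96 (mod 143).
  Combine with x ≡ 0 (mod 7); new modulus lcm = 1001.
    Write x = 96 + 143·t and substitute into x ≡ 0 (mod 7): 143·t ≡ 0 − 96 = -96 (mod 7).
    Reduce coefficients mod 7: 3·t ≡ 2 (mod 7).
    The inverse of 3 mod 7 is 5 (since 3·5 = 15 = 2·7 + 1), so t ≡ 5·2 = 10 ≡ 3 (mod 7).
    Then x = 96 + 143·3 = 525, valid modulo lcm(143, 7) = 1001: x ≡ 525 (mod 1001).
  Combine with x ≡ 5 (mod 16); new modulus lcm = 16016.
    Write x = 525 + 1001·t and substitute into x ≡ 5 (mod 16): 1001·t ≡ 5 − 525 = -520 (mod 16).
    Reduce coefficients mod 16: 9·t ≡ 8 (mod 16).
    The inverse of 9 mod 16 is 9 (since 9·9 = 81 = 5·16 + 1), so t ≡ 9·8 = 72 ≡ 8 (mod 16).
    Then x = 525 + 1001·8 = 8533, valid modulo lcm(1001, 16) = 16016: x ≡ 8533 (mod 16016).
Verify against each original: 8533 mod 13 = 5, 8533 mod 11 = 8, 8533 mod 7 = 0, 8533 mod 16 = 5.

x ≡ 8533 (mod 16016).


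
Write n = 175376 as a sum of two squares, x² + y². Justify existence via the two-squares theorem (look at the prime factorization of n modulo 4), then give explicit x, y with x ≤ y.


Step 1: Factor n = 175376 = 2^4 · 97 · 113.
Step 2: Check the mod-4 condition on each prime factor: 2 = 2 (special); 97 ≡ 1 (mod 4), exponent 1; 113 ≡ 1 (mod 4), exponent 1.
All primes ≡ 3 (mod 4) appear to even exponent (or don't appear), so by the two-squares theorem n IS expressible as a sum of two squares.
Step 3: Build a representation. Group n = k² · m with k = 4 and m = 97 · 113 = 10961 (a product of primes ≡ 1 (mod 4)); a representation of m scales to one of n via (k·x)² + (k·y)² = k²(x² + y²). Each prime p ≡ 1 (mod 4) is itself a sum of two squares; find a² by testing p − a² for a perfect square:
  97: 97 − 1² = 96, 97 − 2² = 93, 97 − 3² = 88, 97 − 4² = 81 = 9² ⇒ 97 = 4² + 9².
  113: 113 − 1² = 112, 113 − 2² = 109, 113 − 3² = 104, 113 − 4² = 97, 113 − 5² = 88, 113 − 6² = 77, 113 − 7² = 64 = 8² ⇒ 113 = 7² + 8².
  Combine using the Brahmagupta–Fibonacci identity (a² + b²)(c² + d²) = (ac − bd)² + (ad + bc)² = (ac + bd)² + (ad − bc)²:
  97 · 113 = 10961: from (4² + 9²)(7² + 8²), take (4·7 − 9·8, 4·8 + 9·7) = (28 − 72, 32 + 63) = (-44, 95); dropping signs (only squares matter) gives (44, 95); check 44² + 95² = 1936 + 9025 = 10961 ✓.
  Scale by k = 4: (4·44, 4·95) = (176, 380).
Step 4: Order so x ≤ y and verify: 176² + 380² = 30976 + 144400 = 175376 = n. ✓

n = 175376 = 176² + 380² (one valid representation with x ≤ y).


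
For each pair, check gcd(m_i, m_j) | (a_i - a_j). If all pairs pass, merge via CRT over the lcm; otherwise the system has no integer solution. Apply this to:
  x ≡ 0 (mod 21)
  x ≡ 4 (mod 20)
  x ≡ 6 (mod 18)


Moduli 21, 20, 18 are not pairwise coprime, so CRT works modulo lcm(m_i) when all pairwise compatibility conditions hold.
Pairwise compatibility: gcd(m_i, m_j) must divide a_i - a_j for every pair.
Merge one congruence at a time:
  Start: x ≡ 0 (mod 21).
  Combine with x ≡ 4 (mod 20): gcd(21, 20) = 1; 4 - 0 = 4, which IS divisible by 1, so compatible.
    Write x = 0 + 21·t and substitute into x ≡ 4 (mod 20): 21·t ≡ 4 − 0 = 4 (mod 20).
    Reduce coefficients mod 20: 1·t ≡ 4 (mod 20).
    So t ≡ 4 (mod 20).
    Then x = 0 + 21·4 = 84, valid modulo lcm(21, 20) = 420: x ≡ 84 (mod 420).
  Combine with x ≡ 6 (mod 18): gcd(420, 18) = 6; 6 - 84 = -78, which IS divisible by 6, so compatible.
    Write x = 84 + 420·t and substitute into x ≡ 6 (mod 18): 420·t ≡ 6 − 84 = -78 (mod 18).
    Divide the congruence (and modulus) by g = 6: 70·t ≡ -13 (mod 3).
    Reduce coefficients mod 3: 1·t ≡ 2 (mod 3).
    So t ≡ 2 (mod 3).
    Then x = 84 + 420·2 = 924, valid modulo lcm(420, 18) = 1260: x ≡ 924 (mod 1260).
Verify: 924 mod 21 = 0, 924 mod 20 = 4, 924 mod 18 = 6.

x ≡ 924 (mod 1260).


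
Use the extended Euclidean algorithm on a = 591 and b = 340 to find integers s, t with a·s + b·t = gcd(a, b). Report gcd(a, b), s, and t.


Euclidean algorithm on (591, 340) — divide until remainder is 0:
  591 = 1 · 340 + 251
  340 = 1 · 251 + 89
  251 = 2 · 89 + 73
  89 = 1 · 73 + 16
  73 = 4 · 16 + 9
  16 = 1 · 9 + 7
  9 = 1 · 7 + 2
  7 = 3 · 2 + 1
  2 = 2 · 1 + 0
gcd(591, 340) = 1.
Track Bezout coefficients alongside the remainders: start with r₀ = 591 = a·1 + b·0 (s = 1, t = 0) and r₁ = 340 = a·0 + b·1 (s = 0, t = 1); each new remainder r_{k+1} = r_{k-1} − q_k·r_k inherits s_{k+1} = s_{k-1} − q_k·s_k, t_{k+1} = t_{k-1} − q_k·t_k, so r_k = a·s_k + b·t_k at every step:
  q = 1: r = 251, s = 1 − 1·0 = 1, t = 0 − 1·1 = -1  (check: 591·1 + 340·(-1) = 251)
  q = 1: r = 89, s = 0 − 1·1 = -1, t = 1 − 1·(-1) = 2  (check: 591·(-1) + 340·2 = 89)
  q = 2: r = 73, s = 1 − 2·(-1) = 3, t = -1 − 2·2 = -5  (check: 591·3 + 340·(-5) = 73)
  q = 1: r = 16, s = -1 − 1·3 = -4, t = 2 − 1·(-5) = 7  (check: 591·(-4) + 340·7 = 16)
  q = 4: r = 9, s = 3 − 4·(-4) = 19, t = -5 − 4·7 = -33  (check: 591·19 + 340·(-33) = 9)
  q = 1: r = 7, s = -4 − 1·19 = -23, t = 7 − 1·(-33) = 40  (check: 591·(-23) + 340·40 = 7)
  q = 1: r = 2, s = 19 − 1·(-23) = 42, t = -33 − 1·40 = -73  (check: 591·42 + 340·(-73) = 2)
  q = 3: r = 1, s = -23 − 3·42 = -149, t = 40 − 3·(-73) = 259  (check: 591·(-149) + 340·259 = 1)
The row with r = 1 (the gcd) gives the Bezout coefficients s = -149, t = 259.
Result: 591 · (-149) + 340 · (259) = 1.

gcd(591, 340) = 1; s = -149, t = 259 (check: 591·(-149) + 340·259 = 1).


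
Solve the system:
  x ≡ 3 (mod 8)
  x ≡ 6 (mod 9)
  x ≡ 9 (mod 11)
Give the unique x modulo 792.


Moduli 8, 9, 11 are pairwise coprime; by CRT there is a unique solution modulo M = 8 · 9 · 11 = 792.
Solve pairwise, accumulating the modulus:
  Start with x ≡ 3 (mod 8).
  Combine with x ≡ 6 (mod 9): since gcd(8, 9) = 1, we get a unique residue mod 72.
    Write x = 3 + 8·t and substitute into x ≡ 6 (mod 9): 8·t ≡ 6 − 3 = 3 (mod 9).
    The inverse of 8 mod 9 is 8 (since 8·8 = 64 = 7·9 + 1), so t ≡ 8·3 = 24 ≡ 6 (mod 9).
    Then x = 3 + 8·6 = 51, valid modulo lcm(8, 9) = 72: x ≡ 51 (mod 72).
  Combine with x ≡ 9 (mod 11): since gcd(72, 11) = 1, we get a unique residue mod 792.
    Write x = 51 + 72·t and substitute into x ≡ 9 (mod 11): 72·t ≡ 9 − 51 = -42 (mod 11).
    Reduce coefficients mod 11: 6·t ≡ 2 (mod 11).
    The inverse of 6 mod 11 is 2 (since 6·2 = 12 = 1·11 + 1), so t ≡ 2·2 = 4 ≡ 4 (mod 11).
    Then x = 51 + 72·4 = 339, valid modulo lcm(72, 11) = 792: x ≡ 339 (mod 792).
Verify: 339 mod 8 = 3 ✓, 339 mod 9 = 6 ✓, 339 mod 11 = 9 ✓.

x ≡ 339 (mod 792).


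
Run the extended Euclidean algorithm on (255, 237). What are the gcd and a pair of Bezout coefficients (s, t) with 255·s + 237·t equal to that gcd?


Euclidean algorithm on (255, 237) — divide until remainder is 0:
  255 = 1 · 237 + 18
  237 = 13 · 18 + 3
  18 = 6 · 3 + 0
gcd(255, 237) = 3.
Track Bezout coefficients alongside the remainders: start with r₀ = 255 = a·1 + b·0 (s = 1, t = 0) and r₁ = 237 = a·0 + b·1 (s = 0, t = 1); each new remainder r_{k+1} = r_{k-1} − q_k·r_k inherits s_{k+1} = s_{k-1} − q_k·s_k, t_{k+1} = t_{k-1} − q_k·t_k, so r_k = a·s_k + b·t_k at every step:
  q = 1: r = 18, s = 1 − 1·0 = 1, t = 0 − 1·1 = -1  (check: 255·1 + 237·(-1) = 18)
  q = 13: r = 3, s = 0 − 13·1 = -13, t = 1 − 13·(-1) = 14  (check: 255·(-13) + 237·14 = 3)
The row with r = 3 (the gcd) gives the Bezout coefficients s = -13, t = 14.
Result: 255 · (-13) + 237 · (14) = 3.

gcd(255, 237) = 3; s = -13, t = 14 (check: 255·(-13) + 237·14 = 3).


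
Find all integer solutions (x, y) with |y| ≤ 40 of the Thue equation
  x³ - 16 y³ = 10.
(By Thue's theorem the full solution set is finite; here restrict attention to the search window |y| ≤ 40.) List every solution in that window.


The equation is x³ - 16y³ = 10. For fixed y, x³ = 16·y³ + 10, so a solution requires the RHS to be a perfect cube.
Strategy: iterate y from -40 to 40, compute RHS = 16·y³ + 10, and check whether it is a (positive or negative) perfect cube.
Check small values of y:
  y = 0: RHS = 10 is not a perfect cube.
  y = 1: RHS = 26 is not a perfect cube.
  y = -1: RHS = -6 is not a perfect cube.
  y = 2: RHS = 138 is not a perfect cube.
  y = -2: RHS = -118 is not a perfect cube.
  y = 3: RHS = 442 is not a perfect cube.
  y = -3: RHS = -422 is not a perfect cube.
Continuing the search up to |y| = 40 finds no solutions either.
No (x, y) in the scanned range satisfies the equation.

No integer solutions with |y| ≤ 40.


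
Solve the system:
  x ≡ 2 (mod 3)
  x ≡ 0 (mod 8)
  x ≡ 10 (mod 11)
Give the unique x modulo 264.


Moduli 3, 8, 11 are pairwise coprime; by CRT there is a unique solution modulo M = 3 · 8 · 11 = 264.
Solve pairwise, accumulating the modulus:
  Start with x ≡ 2 (mod 3).
  Combine with x ≡ 0 (mod 8): since gcd(3, 8) = 1, we get a unique residue mod 24.
    Write x = 2 + 3·t and substitute into x ≡ 0 (mod 8): 3·t ≡ 0 − 2 = -2 (mod 8).
    Reduce coefficients mod 8: 3·t ≡ 6 (mod 8).
    The inverse of 3 mod 8 is 3 (since 3·3 = 9 = 1·8 + 1), so t ≡ 3·6 = 18 ≡ 2 (mod 8).
    Then x = 2 + 3·2 = 8, valid modulo lcm(3, 8) = 24: x ≡ 8 (mod 24).
  Combine with x ≡ 10 (mod 11): since gcd(24, 11) = 1, we get a unique residue mod 264.
    Write x = 8 + 24·t and substitute into x ≡ 10 (mod 11): 24·t ≡ 10 − 8 = 2 (mod 11).
    Reduce coefficients mod 11: 2·t ≡ 2 (mod 11).
    The inverse of 2 mod 11 is 6 (since 2·6 = 12 = 1·11 + 1), so t ≡ 6·2 = 12 ≡ 1 (mod 11).
    Then x = 8 + 24·1 = 32, valid modulo lcm(24, 11) = 264: x ≡ 32 (mod 264).
Verify: 32 mod 3 = 2 ✓, 32 mod 8 = 0 ✓, 32 mod 11 = 10 ✓.

x ≡ 32 (mod 264).


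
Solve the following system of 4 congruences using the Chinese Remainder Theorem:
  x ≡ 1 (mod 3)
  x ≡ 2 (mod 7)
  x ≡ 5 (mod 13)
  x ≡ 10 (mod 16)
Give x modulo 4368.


Product of moduli M = 3 · 7 · 13 · 16 = 4368.
Merge one congruence at a time:
  Start: x ≡ 1 (mod 3).
  Combine with x ≡ 2 (mod 7); new modulus lcm = 21.
    Write x = 1 + 3·t and substitute into x ≡ 2 (mod 7): 3·t ≡ 2 − 1 = 1 (mod 7).
    The inverse of 3 mod 7 is 5 (since 3·5 = 15 = 2·7 + 1), so t ≡ 5·1 = 5 ≡ 5 (mod 7).
    Then x = 1 + 3·5 = 16, valid modulo lcm(3, 7) = 21: x ≡ 16 (mod 21).
  Combine with x ≡ 5 (mod 13); new modulus lcm = 273.
    Write x = 16 + 21·t and substitute into x ≡ 5 (mod 13): 21·t ≡ 5 − 16 = -11 (mod 13).
    Reduce coefficients mod 13: 8·t ≡ 2 (mod 13).
    The inverse of 8 mod 13 is 5 (since 8·5 = 40 = 3·13 + 1), so t ≡ 5·2 = 10 ≡ 10 (mod 13).
    Then x = 16 + 21·10 = 226, valid modulo lcm(21, 13) = 273: x ≡ 226 (mod 273).
  Combine with x ≡ 10 (mod 16); new modulus lcm = 4368.
    Write x = 226 + 273·t and substitute into x ≡ 10 (mod 16): 273·t ≡ 10 − 226 = -216 (mod 16).
    Reduce coefficients mod 16: 1·t ≡ 8 (mod 16).
    So t ≡ 8 (mod 16).
    Then x = 226 + 273·8 = 2410, valid modulo lcm(273, 16) = 4368: x ≡ 2410 (mod 4368).
Verify against each original: 2410 mod 3 = 1, 2410 mod 7 = 2, 2410 mod 13 = 5, 2410 mod 16 = 10.

x ≡ 2410 (mod 4368).


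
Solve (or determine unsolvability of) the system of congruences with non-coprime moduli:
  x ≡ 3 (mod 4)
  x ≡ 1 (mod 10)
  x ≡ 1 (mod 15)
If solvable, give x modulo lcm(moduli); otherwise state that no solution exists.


Moduli 4, 10, 15 are not pairwise coprime, so CRT works modulo lcm(m_i) when all pairwise compatibility conditions hold.
Pairwise compatibility: gcd(m_i, m_j) must divide a_i - a_j for every pair.
Merge one congruence at a time:
  Start: x ≡ 3 (mod 4).
  Combine with x ≡ 1 (mod 10): gcd(4, 10) = 2; 1 - 3 = -2, which IS divisible by 2, so compatible.
    Write x = 3 + 4·t and substitute into x ≡ 1 (mod 10): 4·t ≡ 1 − 3 = -2 (mod 10).
    Divide the congruence (and modulus) by g = 2: 2·t ≡ -1 (mod 5).
    Reduce coefficients mod 5: 2·t ≡ 4 (mod 5).
    The inverse of 2 mod 5 is 3 (since 2·3 = 6 = 1·5 + 1), so t ≡ 3·4 = 12 ≡ 2 (mod 5).
    Then x = 3 + 4·2 = 11, valid modulo lcm(4, 10) = 20: x ≡ 11 (mod 20).
  Combine with x ≡ 1 (mod 15): gcd(20, 15) = 5; 1 - 11 = -10, which IS divisible by 5, so compatible.
    Write x = 11 + 20·t and substitute into x ≡ 1 (mod 15): 20·t ≡ 1 − 11 = -10 (mod 15).
    Divide the congruence (and modulus) by g = 5: 4·t ≡ -2 (mod 3).
    Reduce coefficients mod 3: 1·t ≡ 1 (mod 3).
    So t ≡ 1 (mod 3).
    Then x = 11 + 20·1 = 31, valid modulo lcm(20, 15) = 60: x ≡ 31 (mod 60).
Verify: 31 mod 4 = 3, 31 mod 10 = 1, 31 mod 15 = 1.

x ≡ 31 (mod 60).


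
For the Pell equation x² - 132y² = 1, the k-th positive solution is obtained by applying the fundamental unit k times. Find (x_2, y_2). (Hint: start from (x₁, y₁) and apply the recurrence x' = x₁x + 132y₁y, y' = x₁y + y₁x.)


Step 1: Find the fundamental solution (x₁, y₁) of x² - 132y² = 1.
  Expand √132 as a continued fraction. a₀ = ⌊√132⌋ = 11; iterate m_{k+1} = d_k·a_k − m_k, d_{k+1} = (132 − m_{k+1}²)/d_k, a_{k+1} = ⌊(a₀ + m_{k+1})/d_{k+1}⌋ (starting m₀ = 0, d₀ = 1), with convergents p_k = a_k·p_{k-1} + p_{k-2}, q_k = a_k·q_{k-1} + q_{k-2} (p₋₁ = 1, q₋₁ = 0):
  k = 0: a₀ = 11; p₀/q₀ = 11/1; p₀² − 132·q₀² = 121 − 132 = -11.
  k = 1: m = 11, d = 11, a = ⌊(11 + 11)/11⌋ = 2; p/q = (2·11 + 1)/(2·1 + 0) = 23/2; p² − 132·q² = 529 − 528 = 1.
  The first convergent with p² − 132·q² = 1 gives the fundamental solution (x₁, y₁) = (23, 2).
Step 2: Apply the recurrence (x_{n+1}, y_{n+1}) = (x₁x_n + 132y₁y_n, x₁y_n + y₁x_n) repeatedly.
  From (x_1, y_1) = (23, 2): x_2 = 23·23 + 132·2·2 = 1057; y_2 = 23·2 + 2·23 = 92.
Step 3: Verify x_2² - 132·y_2² = 1117249 - 1117248 = 1 (should be 1). ✓

(x_1, y_1) = (23, 2); (x_2, y_2) = (1057, 92).


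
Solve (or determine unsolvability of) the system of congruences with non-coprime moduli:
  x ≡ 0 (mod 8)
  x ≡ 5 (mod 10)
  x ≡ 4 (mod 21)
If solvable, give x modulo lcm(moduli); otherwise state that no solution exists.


Moduli 8, 10, 21 are not pairwise coprime, so CRT works modulo lcm(m_i) when all pairwise compatibility conditions hold.
Pairwise compatibility: gcd(m_i, m_j) must divide a_i - a_j for every pair.
Merge one congruence at a time:
  Start: x ≡ 0 (mod 8).
  Combine with x ≡ 5 (mod 10): gcd(8, 10) = 2, and 5 - 0 = 5 is NOT divisible by 2.
    ⇒ system is inconsistent (no integer solution).

No solution (the system is inconsistent).


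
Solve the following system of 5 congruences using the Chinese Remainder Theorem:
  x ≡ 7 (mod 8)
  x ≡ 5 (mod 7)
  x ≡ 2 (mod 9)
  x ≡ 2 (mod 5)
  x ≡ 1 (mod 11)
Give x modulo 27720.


Product of moduli M = 8 · 7 · 9 · 5 · 11 = 27720.
Merge one congruence at a time:
  Start: x ≡ 7 (mod 8).
  Combine with x ≡ 5 (mod 7); new modulus lcm = 56.
    Write x = 7 + 8·t and substitute into x ≡ 5 (mod 7): 8·t ≡ 5 − 7 = -2 (mod 7).
    Reduce coefficients mod 7: 1·t ≡ 5 (mod 7).
    So t ≡ 5 (mod 7).
    Then x = 7 + 8·5 = 47, valid modulo lcm(8, 7) = 56: x ≡ 47 (mod 56).
  Combine with x ≡ 2 (mod 9); new modulus lcm = 504.
    Write x = 47 + 56·t and substitute into x ≡ 2 (mod 9): 56·t ≡ 2 − 47 = -45 (mod 9).
    Reduce coefficients mod 9: 2·t ≡ 0 (mod 9).
    The inverse of 2 mod 9 is 5 (since 2·5 = 10 = 1·9 + 1), so t ≡ 5·0 = 0 ≡ 0 (mod 9).
    Then x = 47 + 56·0 = 47, valid modulo lcm(56, 9) = 504: x ≡ 47 (mod 504).
  Combine with x ≡ 2 (mod 5); new modulus lcm = 2520.
    Write x = 47 + 504·t and substitute into x ≡ 2 (mod 5): 504·t ≡ 2 − 47 = -45 (mod 5).
    Reduce coefficients mod 5: 4·t ≡ 0 (mod 5).
    The inverse of 4 mod 5 is 4 (since 4·4 = 16 = 3·5 + 1), so t ≡ 4·0 = 0 ≡ 0 (mod 5).
    Then x = 47 + 504·0 = 47, valid modulo lcm(504, 5) = 2520: x ≡ 47 (mod 2520).
  Combine with x ≡ 1 (mod 11); new modulus lcm = 27720.
    Write x = 47 + 2520·t and substitute into x ≡ 1 (mod 11): 2520·t ≡ 1 − 47 = -46 (mod 11).
    Reduce coefficients mod 11: 1·t ≡ 9 (mod 11).
    So t ≡ 9 (mod 11).
    Then x = 47 + 2520·9 = 22727, valid modulo lcm(2520, 11) = 27720: x ≡ 22727 (mod 27720).
Verify against each original: 22727 mod 8 = 7, 22727 mod 7 = 5, 22727 mod 9 = 2, 22727 mod 5 = 2, 22727 mod 11 = 1.

x ≡ 22727 (mod 27720).


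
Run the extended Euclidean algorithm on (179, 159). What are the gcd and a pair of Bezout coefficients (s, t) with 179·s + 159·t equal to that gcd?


Euclidean algorithm on (179, 159) — divide until remainder is 0:
  179 = 1 · 159 + 20
  159 = 7 · 20 + 19
  20 = 1 · 19 + 1
  19 = 19 · 1 + 0
gcd(179, 159) = 1.
Track Bezout coefficients alongside the remainders: start with r₀ = 179 = a·1 + b·0 (s = 1, t = 0) and r₁ = 159 = a·0 + b·1 (s = 0, t = 1); each new remainder r_{k+1} = r_{k-1} − q_k·r_k inherits s_{k+1} = s_{k-1} − q_k·s_k, t_{k+1} = t_{k-1} − q_k·t_k, so r_k = a·s_k + b·t_k at every step:
  q = 1: r = 20, s = 1 − 1·0 = 1, t = 0 − 1·1 = -1  (check: 179·1 + 159·(-1) = 20)
  q = 7: r = 19, s = 0 − 7·1 = -7, t = 1 − 7·(-1) = 8  (check: 179·(-7) + 159·8 = 19)
  q = 1: r = 1, s = 1 − 1·(-7) = 8, t = -1 − 1·8 = -9  (check: 179·8 + 159·(-9) = 1)
The row with r = 1 (the gcd) gives the Bezout coefficients s = 8, t = -9.
Result: 179 · (8) + 159 · (-9) = 1.

gcd(179, 159) = 1; s = 8, t = -9 (check: 179·8 + 159·(-9) = 1).


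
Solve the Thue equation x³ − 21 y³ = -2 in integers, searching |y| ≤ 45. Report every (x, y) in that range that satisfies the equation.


The equation is x³ - 21y³ = -2. For fixed y, x³ = 21·y³ − 2, so a solution requires the RHS to be a perfect cube.
Strategy: iterate y from -45 to 45, compute RHS = 21·y³ − 2, and check whether it is a (positive or negative) perfect cube.
Check small values of y:
  y = 0: RHS = -2 is not a perfect cube.
  y = 1: RHS = 19 is not a perfect cube.
  y = -1: RHS = -23 is not a perfect cube.
  y = 2: RHS = 166 is not a perfect cube.
  y = -2: RHS = -170 is not a perfect cube.
  y = 3: RHS = 565 is not a perfect cube.
  y = -3: RHS = -569 is not a perfect cube.
Continuing the search up to |y| = 45 finds no solutions either.
No (x, y) in the scanned range satisfies the equation.

No integer solutions with |y| ≤ 45.


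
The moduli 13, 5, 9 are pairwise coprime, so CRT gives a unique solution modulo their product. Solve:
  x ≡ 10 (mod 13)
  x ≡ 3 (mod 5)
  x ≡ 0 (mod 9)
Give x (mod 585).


Moduli 13, 5, 9 are pairwise coprime; by CRT there is a unique solution modulo M = 13 · 5 · 9 = 585.
Solve pairwise, accumulating the modulus:
  Start with x ≡ 10 (mod 13).
  Combine with x ≡ 3 (mod 5): since gcd(13, 5) = 1, we get a unique residue mod 65.
    Write x = 10 + 13·t and substitute into x ≡ 3 (mod 5): 13·t ≡ 3 − 10 = -7 (mod 5).
    Reduce coefficients mod 5: 3·t ≡ 3 (mod 5).
    The inverse of 3 mod 5 is 2 (since 3·2 = 6 = 1·5 + 1), so t ≡ 2·3 = 6 ≡ 1 (mod 5).
    Then x = 10 + 13·1 = 23, valid modulo lcm(13, 5) = 65: x ≡ 23 (mod 65).
  Combine with x ≡ 0 (mod 9): since gcd(65, 9) = 1, we get a unique residue mod 585.
    Write x = 23 + 65·t and substitute into x ≡ 0 (mod 9): 65·t ≡ 0 − 23 = -23 (mod 9).
    Reduce coefficients mod 9: 2·t ≡ 4 (mod 9).
    The inverse of 2 mod 9 is 5 (since 2·5 = 10 = 1·9 + 1), so t ≡ 5·4 = 20 ≡ 2 (mod 9).
    Then x = 23 + 65·2 = 153, valid modulo lcm(65, 9) = 585: x ≡ 153 (mod 585).
Verify: 153 mod 13 = 10 ✓, 153 mod 5 = 3 ✓, 153 mod 9 = 0 ✓.

x ≡ 153 (mod 585).


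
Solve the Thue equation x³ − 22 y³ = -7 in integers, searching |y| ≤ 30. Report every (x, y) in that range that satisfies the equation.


The equation is x³ - 22y³ = -7. For fixed y, x³ = 22·y³ − 7, so a solution requires the RHS to be a perfect cube.
Strategy: iterate y from -30 to 30, compute RHS = 22·y³ − 7, and check whether it is a (positive or negative) perfect cube.
Check small values of y:
  y = 0: RHS = -7 is not a perfect cube.
  y = 1: RHS = 15 is not a perfect cube.
  y = -1: RHS = -29 is not a perfect cube.
  y = 2: RHS = 169 is not a perfect cube.
  y = -2: RHS = -183 is not a perfect cube.
  y = 3: RHS = 587 is not a perfect cube.
  y = -3: RHS = -601 is not a perfect cube.
Continuing the search up to |y| = 30 finds no solutions either.
No (x, y) in the scanned range satisfies the equation.

No integer solutions with |y| ≤ 30.


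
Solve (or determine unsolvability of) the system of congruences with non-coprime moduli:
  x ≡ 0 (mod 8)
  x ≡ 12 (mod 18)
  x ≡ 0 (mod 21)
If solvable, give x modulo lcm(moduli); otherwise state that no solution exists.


Moduli 8, 18, 21 are not pairwise coprime, so CRT works modulo lcm(m_i) when all pairwise compatibility conditions hold.
Pairwise compatibility: gcd(m_i, m_j) must divide a_i - a_j for every pair.
Merge one congruence at a time:
  Start: x ≡ 0 (mod 8).
  Combine with x ≡ 12 (mod 18): gcd(8, 18) = 2; 12 - 0 = 12, which IS divisible by 2, so compatible.
    Write x = 0 + 8·t and substitute into x ≡ 12 (mod 18): 8·t ≡ 12 − 0 = 12 (mod 18).
    Divide the congruence (and modulus) by g = 2: 4·t ≡ 6 (mod 9).
    The inverse of 4 mod 9 is 7 (since 4·7 = 28 = 3·9 + 1), so t ≡ 7·6 = 42 ≡ 6 (mod 9).
    Then x = 0 + 8·6 = 48, valid modulo lcm(8, 18) = 72: x ≡ 48 (mod 72).
  Combine with x ≡ 0 (mod 21): gcd(72, 21) = 3; 0 - 48 = -48, which IS divisible by 3, so compatible.
    Write x = 48 + 72·t and substitute into x ≡ 0 (mod 21): 72·t ≡ 0 − 48 = -48 (mod 21).
    Divide the congruence (and modulus) by g = 3: 24·t ≡ -16 (mod 7).
    Reduce coefficients mod 7: 3·t ≡ 5 (mod 7).
    The inverse of 3 mod 7 is 5 (since 3·5 = 15 = 2·7 + 1), so t ≡ 5·5 = 25 ≡ 4 (mod 7).
    Then x = 48 + 72·4 = 336, valid modulo lcm(72, 21) = 504: x ≡ 336 (mod 504).
Verify: 336 mod 8 = 0, 336 mod 18 = 12, 336 mod 21 = 0.

x ≡ 336 (mod 504).


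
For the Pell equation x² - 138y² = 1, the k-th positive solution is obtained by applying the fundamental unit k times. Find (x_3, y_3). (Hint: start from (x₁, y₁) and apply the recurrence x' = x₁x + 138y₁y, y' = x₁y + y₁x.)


Step 1: Find the fundamental solution (x₁, y₁) of x² - 138y² = 1.
  Expand √138 as a continued fraction. a₀ = ⌊√138⌋ = 11; iterate m_{k+1} = d_k·a_k − m_k, d_{k+1} = (138 − m_{k+1}²)/d_k, a_{k+1} = ⌊(a₀ + m_{k+1})/d_{k+1}⌋ (starting m₀ = 0, d₀ = 1), with convergents p_k = a_k·p_{k-1} + p_{k-2}, q_k = a_k·q_{k-1} + q_{k-2} (p₋₁ = 1, q₋₁ = 0):
  k = 0: a₀ = 11; p₀/q₀ = 11/1; p₀² − 138·q₀² = 121 − 138 = -17.
  k = 1: m = 11, d = 17, a = ⌊(11 + 11)/17⌋ = 1; p/q = (1·11 + 1)/(1·1 + 0) = 12/1; p² − 138·q² = 144 − 138 = 6.
  k = 2: m = 6, d = 6, a = ⌊(11 + 6)/6⌋ = 2; p/q = (2·12 + 11)/(2·1 + 1) = 35/3; p² − 138·q² = 1225 − 1242 = -17.
  k = 3: m = 6, d = 17, a = ⌊(11 + 6)/17⌋ = 1; p/q = (1·35 + 12)/(1·3 + 1) = 47/4; p² − 138·q² = 2209 − 2208 = 1.
  The first convergent with p² − 138·q² = 1 gives the fundamental solution (x₁, y₁) = (47, 4).
Step 2: Apply the recurrence (x_{n+1}, y_{n+1}) = (x₁x_n + 138y₁y_n, x₁y_n + y₁x_n) repeatedly.
  From (x_1, y_1) = (47, 4): x_2 = 47·47 + 138·4·4 = 4417; y_2 = 47·4 + 4·47 = 376.
  From (x_2, y_2) = (4417, 376): x_3 = 47·4417 + 138·4·376 = 415151; y_3 = 47·376 + 4·4417 = 35340.
Step 3: Verify x_3² - 138·y_3² = 172350352801 - 172350352800 = 1 (should be 1). ✓

(x_1, y_1) = (47, 4); (x_3, y_3) = (415151, 35340).


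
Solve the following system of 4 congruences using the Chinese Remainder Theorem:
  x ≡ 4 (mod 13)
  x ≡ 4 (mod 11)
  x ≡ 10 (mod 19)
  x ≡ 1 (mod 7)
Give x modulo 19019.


Product of moduli M = 13 · 11 · 19 · 7 = 19019.
Merge one congruence at a time:
  Start: x ≡ 4 (mod 13).
  Combine with x ≡ 4 (mod 11); new modulus lcm = 143.
    Write x = 4 + 13·t and substitute into x ≡ 4 (mod 11): 13·t ≡ 4 − 4 = 0 (mod 11).
    Reduce coefficients mod 11: 2·t ≡ 0 (mod 11).
    The inverse of 2 mod 11 is 6 (since 2·6 = 12 = 1·11 + 1), so t ≡ 6·0 = 0 ≡ 0 (mod 11).
    Then x = 4 + 13·0 = 4, valid modulo lcm(13, 11) = 143: x ≡ 4 (mod 143).
  Combine with x ≡ 10 (mod 19); new modulus lcm = 2717.
    Write x = 4 + 143·t and substitute into x ≡ 10 (mod 19): 143·t ≡ 10 − 4 = 6 (mod 19).
    Reduce coefficients mod 19: 10·t ≡ 6 (mod 19).
    The inverse of 10 mod 19 is 2 (since 10·2 = 20 = 1·19 + 1), so t ≡ 2·6 = 12 ≡ 12 (mod 19).
    Then x = 4 + 143·12 = 1720, valid modulo lcm(143, 19) = 2717: x ≡ 1720 (mod 2717).
  Combine with x ≡ 1 (mod 7); new modulus lcm = 19019.
    Write x = 1720 + 2717·t and substitute into x ≡ 1 (mod 7): 2717·t ≡ 1 − 1720 = -1719 (mod 7).
    Reduce coefficients mod 7: 1·t ≡ 3 (mod 7).
    So t ≡ 3 (mod 7).
    Then x = 1720 + 2717·3 = 9871, valid modulo lcm(2717, 7) = 19019: x ≡ 9871 (mod 19019).
Verify against each original: 9871 mod 13 = 4, 9871 mod 11 = 4, 9871 mod 19 = 10, 9871 mod 7 = 1.

x ≡ 9871 (mod 19019).


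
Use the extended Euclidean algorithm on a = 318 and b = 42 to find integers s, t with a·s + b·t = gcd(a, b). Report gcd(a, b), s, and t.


Euclidean algorithm on (318, 42) — divide until remainder is 0:
  318 = 7 · 42 + 24
  42 = 1 · 24 + 18
  24 = 1 · 18 + 6
  18 = 3 · 6 + 0
gcd(318, 42) = 6.
Track Bezout coefficients alongside the remainders: start with r₀ = 318 = a·1 + b·0 (s = 1, t = 0) and r₁ = 42 = a·0 + b·1 (s = 0, t = 1); each new remainder r_{k+1} = r_{k-1} − q_k·r_k inherits s_{k+1} = s_{k-1} − q_k·s_k, t_{k+1} = t_{k-1} − q_k·t_k, so r_k = a·s_k + b·t_k at every step:
  q = 7: r = 24, s = 1 − 7·0 = 1, t = 0 − 7·1 = -7  (check: 318·1 + 42·(-7) = 24)
  q = 1: r = 18, s = 0 − 1·1 = -1, t = 1 − 1·(-7) = 8  (check: 318·(-1) + 42·8 = 18)
  q = 1: r = 6, s = 1 − 1·(-1) = 2, t = -7 − 1·8 = -15  (check: 318·2 + 42·(-15) = 6)
The row with r = 6 (the gcd) gives the Bezout coefficients s = 2, t = -15.
Result: 318 · (2) + 42 · (-15) = 6.

gcd(318, 42) = 6; s = 2, t = -15 (check: 318·2 + 42·(-15) = 6).


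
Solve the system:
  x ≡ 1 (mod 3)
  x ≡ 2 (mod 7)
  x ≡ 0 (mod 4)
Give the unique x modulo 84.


Moduli 3, 7, 4 are pairwise coprime; by CRT there is a unique solution modulo M = 3 · 7 · 4 = 84.
Solve pairwise, accumulating the modulus:
  Start with x ≡ 1 (mod 3).
  Combine with x ≡ 2 (mod 7): since gcd(3, 7) = 1, we get a unique residue mod 21.
    Write x = 1 + 3·t and substitute into x ≡ 2 (mod 7): 3·t ≡ 2 − 1 = 1 (mod 7).
    The inverse of 3 mod 7 is 5 (since 3·5 = 15 = 2·7 + 1), so t ≡ 5·1 = 5 ≡ 5 (mod 7).
    Then x = 1 + 3·5 = 16, valid modulo lcm(3, 7) = 21: x ≡ 16 (mod 21).
  Combine with x ≡ 0 (mod 4): since gcd(21, 4) = 1, we get a unique residue mod 84.
    Write x = 16 + 21·t and substitute into x ≡ 0 (mod 4): 21·t ≡ 0 − 16 = -16 (mod 4).
    Reduce coefficients mod 4: 1·t ≡ 0 (mod 4).
    So t ≡ 0 (mod 4).
    Then x = 16 + 21·0 = 16, valid modulo lcm(21, 4) = 84: x ≡ 16 (mod 84).
Verify: 16 mod 3 = 1 ✓, 16 mod 7 = 2 ✓, 16 mod 4 = 0 ✓.

x ≡ 16 (mod 84).


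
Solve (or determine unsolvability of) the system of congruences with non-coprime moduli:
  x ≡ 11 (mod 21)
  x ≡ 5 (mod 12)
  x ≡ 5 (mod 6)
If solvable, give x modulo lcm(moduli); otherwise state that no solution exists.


Moduli 21, 12, 6 are not pairwise coprime, so CRT works modulo lcm(m_i) when all pairwise compatibility conditions hold.
Pairwise compatibility: gcd(m_i, m_j) must divide a_i - a_j for every pair.
Merge one congruence at a time:
  Start: x ≡ 11 (mod 21).
  Combine with x ≡ 5 (mod 12): gcd(21, 12) = 3; 5 - 11 = -6, which IS divisible by 3, so compatible.
    Write x = 11 + 21·t and substitute into x ≡ 5 (mod 12): 21·t ≡ 5 − 11 = -6 (mod 12).
    Divide the congruence (and modulus) by g = 3: 7·t ≡ -2 (mod 4).
    Reduce coefficients mod 4: 3·t ≡ 2 (mod 4).
    The inverse of 3 mod 4 is 3 (since 3·3 = 9 = 2·4 + 1), so t ≡ 3·2 = 6 ≡ 2 (mod 4).
    Then x = 11 + 21·2 = 53, valid modulo lcm(21, 12) = 84: x ≡ 53 (mod 84).
  Combine with x ≡ 5 (mod 6): gcd(84, 6) = 6; 5 - 53 = -48, which IS divisible by 6, so compatible.
    Write x = 53 + 84·t and substitute into x ≡ 5 (mod 6): 84·t ≡ 5 − 53 = -48 (mod 6).
    Divide the congruence (and modulus) by g = 6: 14·t ≡ -8 (mod 1).
    Modulo 1 every t works; take t = 0.
    Then x = 53 + 84·0 = 53, valid modulo lcm(84, 6) = 84: x ≡ 53 (mod 84).
Verify: 53 mod 21 = 11, 53 mod 12 = 5, 53 mod 6 = 5.

x ≡ 53 (mod 84).


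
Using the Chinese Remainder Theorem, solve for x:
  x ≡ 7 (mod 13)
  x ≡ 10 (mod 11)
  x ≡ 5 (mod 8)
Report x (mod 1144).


Moduli 13, 11, 8 are pairwise coprime; by CRT there is a unique solution modulo M = 13 · 11 · 8 = 1144.
Solve pairwise, accumulating the modulus:
  Start with x ≡ 7 (mod 13).
  Combine with x ≡ 10 (mod 11): since gcd(13, 11) = 1, we get a unique residue mod 143.
    Write x = 7 + 13·t and substitute into x ≡ 10 (mod 11): 13·t ≡ 10 − 7 = 3 (mod 11).
    Reduce coefficients mod 11: 2·t ≡ 3 (mod 11).
    The inverse of 2 mod 11 is 6 (since 2·6 = 12 = 1·11 + 1), so t ≡ 6·3 = 18 ≡ 7 (mod 11).
    Then x = 7 + 13·7 = 98, valid modulo lcm(13, 11) = 143: x ≡ 98 (mod 143).
  Combine with x ≡ 5 (mod 8): since gcd(143, 8) = 1, we get a unique residue mod 1144.
    Write x = 98 + 143·t and substitute into x ≡ 5 (mod 8): 143·t ≡ 5 − 98 = -93 (mod 8).
    Reduce coefficients mod 8: 7·t ≡ 3 (mod 8).
    The inverse of 7 mod 8 is 7 (since 7·7 = 49 = 6·8 + 1), so t ≡ 7·3 = 21 ≡ 5 (mod 8).
    Then x = 98 + 143·5 = 813, valid modulo lcm(143, 8) = 1144: x ≡ 813 (mod 1144).
Verify: 813 mod 13 = 7 ✓, 813 mod 11 = 10 ✓, 813 mod 8 = 5 ✓.

x ≡ 813 (mod 1144).


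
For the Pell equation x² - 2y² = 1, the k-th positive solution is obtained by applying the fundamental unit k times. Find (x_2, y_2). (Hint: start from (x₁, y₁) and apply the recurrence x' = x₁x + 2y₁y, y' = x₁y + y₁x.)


Step 1: Find the fundamental solution (x₁, y₁) of x² - 2y² = 1.
  Expand √2 as a continued fraction. a₀ = ⌊√2⌋ = 1; iterate m_{k+1} = d_k·a_k − m_k, d_{k+1} = (2 − m_{k+1}²)/d_k, a_{k+1} = ⌊(a₀ + m_{k+1})/d_{k+1}⌋ (starting m₀ = 0, d₀ = 1), with convergents p_k = a_k·p_{k-1} + p_{k-2}, q_k = a_k·q_{k-1} + q_{k-2} (p₋₁ = 1, q₋₁ = 0):
  k = 0: a₀ = 1; p₀/q₀ = 1/1; p₀² − 2·q₀² = 1 − 2 = -1.
  k = 1: m = 1, d = 1, a = ⌊(1 + 1)/1⌋ = 2; p/q = (2·1 + 1)/(2·1 + 0) = 3/2; p² − 2·q² = 9 − 8 = 1.
  The first convergent with p² − 2·q² = 1 gives the fundamental solution (x₁, y₁) = (3, 2).
Step 2: Apply the recurrence (x_{n+1}, y_{n+1}) = (x₁x_n + 2y₁y_n, x₁y_n + y₁x_n) repeatedly.
  From (x_1, y_1) = (3, 2): x_2 = 3·3 + 2·2·2 = 17; y_2 = 3·2 + 2·3 = 12.
Step 3: Verify x_2² - 2·y_2² = 289 - 288 = 1 (should be 1). ✓

(x_1, y_1) = (3, 2); (x_2, y_2) = (17, 12).


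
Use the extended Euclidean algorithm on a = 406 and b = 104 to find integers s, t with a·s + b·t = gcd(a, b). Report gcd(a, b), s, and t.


Euclidean algorithm on (406, 104) — divide until remainder is 0:
  406 = 3 · 104 + 94
  104 = 1 · 94 + 10
  94 = 9 · 10 + 4
  10 = 2 · 4 + 2
  4 = 2 · 2 + 0
gcd(406, 104) = 2.
Track Bezout coefficients alongside the remainders: start with r₀ = 406 = a·1 + b·0 (s = 1, t = 0) and r₁ = 104 = a·0 + b·1 (s = 0, t = 1); each new remainder r_{k+1} = r_{k-1} − q_k·r_k inherits s_{k+1} = s_{k-1} − q_k·s_k, t_{k+1} = t_{k-1} − q_k·t_k, so r_k = a·s_k + b·t_k at every step:
  q = 3: r = 94, s = 1 − 3·0 = 1, t = 0 − 3·1 = -3  (check: 406·1 + 104·(-3) = 94)
  q = 1: r = 10, s = 0 − 1·1 = -1, t = 1 − 1·(-3) = 4  (check: 406·(-1) + 104·4 = 10)
  q = 9: r = 4, s = 1 − 9·(-1) = 10, t = -3 − 9·4 = -39  (check: 406·10 + 104·(-39) = 4)
  q = 2: r = 2, s = -1 − 2·10 = -21, t = 4 − 2·(-39) = 82  (check: 406·(-21) + 104·82 = 2)
The row with r = 2 (the gcd) gives the Bezout coefficients s = -21, t = 82.
Result: 406 · (-21) + 104 · (82) = 2.

gcd(406, 104) = 2; s = -21, t = 82 (check: 406·(-21) + 104·82 = 2).


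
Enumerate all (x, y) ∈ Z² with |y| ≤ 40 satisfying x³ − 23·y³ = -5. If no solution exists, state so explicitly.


The equation is x³ - 23y³ = -5. For fixed y, x³ = 23·y³ − 5, so a solution requires the RHS to be a perfect cube.
Strategy: iterate y from -40 to 40, compute RHS = 23·y³ − 5, and check whether it is a (positive or negative) perfect cube.
Check small values of y:
  y = 0: RHS = -5 is not a perfect cube.
  y = 1: RHS = 18 is not a perfect cube.
  y = -1: RHS = -28 is not a perfect cube.
  y = 2: RHS = 179 is not a perfect cube.
  y = -2: RHS = -189 is not a perfect cube.
  y = 3: RHS = 616 is not a perfect cube.
  y = -3: RHS = -626 is not a perfect cube.
Continuing the search up to |y| = 40 finds no solutions either.
No (x, y) in the scanned range satisfies the equation.

No integer solutions with |y| ≤ 40.


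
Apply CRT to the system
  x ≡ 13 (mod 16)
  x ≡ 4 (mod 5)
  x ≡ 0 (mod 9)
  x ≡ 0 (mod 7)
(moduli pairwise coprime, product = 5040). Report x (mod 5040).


Product of moduli M = 16 · 5 · 9 · 7 = 5040.
Merge one congruence at a time:
  Start: x ≡ 13 (mod 16).
  Combine with x ≡ 4 (mod 5); new modulus lcm = 80.
    Write x = 13 + 16·t and substitute into x ≡ 4 (mod 5): 16·t ≡ 4 − 13 = -9 (mod 5).
    Reduce coefficients mod 5: 1·t ≡ 1 (mod 5).
    So t ≡ 1 (mod 5).
    Then x = 13 + 16·1 = 29, valid modulo lcm(16, 5) = 80: x ≡ 29 (mod 80).
  Combine with x ≡ 0 (mod 9); new modulus lcm = 720.
    Write x = 29 + 80·t and substitute into x ≡ 0 (mod 9): 80·t ≡ 0 − 29 = -29 (mod 9).
    Reduce coefficients mod 9: 8·t ≡ 7 (mod 9).
    The inverse of 8 mod 9 is 8 (since 8·8 = 64 = 7·9 + 1), so t ≡ 8·7 = 56 ≡ 2 (mod 9).
    Then x = 29 + 80·2 = 189, valid modulo lcm(80, 9) = 720: x ≡ 189 (mod 720).
  Combine with x ≡ 0 (mod 7); new modulus lcm = 5040.
    Write x = 189 + 720·t and substitute into x ≡ 0 (mod 7): 720·t ≡ 0 − 189 = -189 (mod 7).
    Reduce coefficients mod 7: 6·t ≡ 0 (mod 7).
    The inverse of 6 mod 7 is 6 (since 6·6 = 36 = 5·7 + 1), so t ≡ 6·0 = 0 ≡ 0 (mod 7).
    Then x = 189 + 720·0 = 189, valid modulo lcm(720, 7) = 5040: x ≡ 189 (mod 5040).
Verify against each original: 189 mod 16 = 13, 189 mod 5 = 4, 189 mod 9 = 0, 189 mod 7 = 0.

x ≡ 189 (mod 5040).


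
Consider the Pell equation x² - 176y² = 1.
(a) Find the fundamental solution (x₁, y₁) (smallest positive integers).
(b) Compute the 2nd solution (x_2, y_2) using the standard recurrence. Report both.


Step 1: Find the fundamental solution (x₁, y₁) of x² - 176y² = 1.
  Expand √176 as a continued fraction. a₀ = ⌊√176⌋ = 13; iterate m_{k+1} = d_k·a_k − m_k, d_{k+1} = (176 − m_{k+1}²)/d_k, a_{k+1} = ⌊(a₀ + m_{k+1})/d_{k+1}⌋ (starting m₀ = 0, d₀ = 1), with convergents p_k = a_k·p_{k-1} + p_{k-2}, q_k = a_k·q_{k-1} + q_{k-2} (p₋₁ = 1, q₋₁ = 0):
  k = 0: a₀ = 13; p₀/q₀ = 13/1; p₀² − 176·q₀² = 169 − 176 = -7.
  k = 1: m = 13, d = 7, a = ⌊(13 + 13)/7⌋ = 3; p/q = (3·13 + 1)/(3·1 + 0) = 40/3; p² − 176·q² = 1600 − 1584 = 16.
  k = 2: m = 8, d = 16, a = ⌊(13 + 8)/16⌋ = 1; p/q = (1·40 + 13)/(1·3 + 1) = 53/4; p² − 176·q² = 2809 − 2816 = -7.
  k = 3: m = 8, d = 7, a = ⌊(13 + 8)/7⌋ = 3; p/q = (3·53 + 40)/(3·4 + 3) = 199/15; p² − 176·q² = 39601 − 39600 = 1.
  The first convergent with p² − 176·q² = 1 gives the fundamental solution (x₁, y₁) = (199, 15).
Step 2: Apply the recurrence (x_{n+1}, y_{n+1}) = (x₁x_n + 176y₁y_n, x₁y_n + y₁x_n) repeatedly.
  From (x_1, y_1) = (199, 15): x_2 = 199·199 + 176·15·15 = 79201; y_2 = 199·15 + 15·199 = 5970.
Step 3: Verify x_2² - 176·y_2² = 6272798401 - 6272798400 = 1 (should be 1). ✓

(x_1, y_1) = (199, 15); (x_2, y_2) = (79201, 5970).
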